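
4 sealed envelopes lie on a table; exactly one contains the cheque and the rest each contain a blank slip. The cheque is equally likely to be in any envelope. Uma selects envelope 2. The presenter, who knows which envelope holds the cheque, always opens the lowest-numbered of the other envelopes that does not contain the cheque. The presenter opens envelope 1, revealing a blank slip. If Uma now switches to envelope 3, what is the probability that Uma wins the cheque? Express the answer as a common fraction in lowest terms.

Condition on the true location of the cheque.
If it is in envelope 1 (prior 1/4): the presenter opened envelope 1, so this case is ruled out; weight (1/4)·0 = 0.
If it is in any of envelopes 2, 3, and 4 (prior 1/4 each): envelope 1 is the lowest-numbered option available, probability 1; weight (1/4)·1 = 1/4 each.
The weights sum to 3/4.
So P(the cheque in envelope 3 | the presenter opened envelope 1) = (1/4) / (3/4) = 1/3.

1/3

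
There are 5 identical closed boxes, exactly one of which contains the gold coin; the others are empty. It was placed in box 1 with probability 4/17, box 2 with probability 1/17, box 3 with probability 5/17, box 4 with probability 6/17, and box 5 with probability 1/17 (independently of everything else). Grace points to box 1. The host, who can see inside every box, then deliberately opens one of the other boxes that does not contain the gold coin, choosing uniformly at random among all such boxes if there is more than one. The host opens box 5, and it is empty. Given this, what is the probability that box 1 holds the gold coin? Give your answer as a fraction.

1/5

Consider each possible location of the gold coin in turn.
If it is in box 1 (prior 4/17): the host has 4 equally likely choices, so probability 1/4; weight (4/17)·(1/4) = 1/17.
If it is in box 2 (prior 1/17): the host has 3 equally likely choices, so probability 1/3; weight (1/17)·(1/3) = 1/51.
If it is in box 3 (prior 5/17): the host has 3 equally likely choices, so probability 1/3; weight (5/17)·(1/3) = 5/51.
If it is in box 4 (prior 6/17): the host has 3 equally likely choices, so probability 1/3; weight (6/17)·(1/3) = 2/17.
If it is in box 5 (prior 1/17): the host opened box 5, so this case is ruled out; weight (1/17)·0 = 0.
The weights sum to 5/17.
So P(the gold coin in box 1 | the host opened box 5) = (1/17) / (5/17) = 1/5.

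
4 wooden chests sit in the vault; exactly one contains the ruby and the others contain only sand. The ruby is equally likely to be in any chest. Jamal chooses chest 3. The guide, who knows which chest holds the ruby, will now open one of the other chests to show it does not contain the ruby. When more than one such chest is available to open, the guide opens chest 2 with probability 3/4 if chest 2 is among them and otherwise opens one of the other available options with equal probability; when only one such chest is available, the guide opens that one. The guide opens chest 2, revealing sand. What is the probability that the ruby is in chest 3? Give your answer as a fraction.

1/3

Apply Bayes' rule, conditioning on where the ruby actually is.
If it is in any of chests 1, 3, and 4 (prior 1/4 each): chest 2 is available, opened with probability 3/4; weight (1/4)·(3/4) = 3/16 each.
If it is in chest 2 (prior 1/4): the guide opened chest 2, so this case is ruled out; weight (1/4)·0 = 0.
The weights sum to 9/16.
So P(the ruby in chest 3 | the guide opened chest 2) = (3/16) / (9/16) = 1/3.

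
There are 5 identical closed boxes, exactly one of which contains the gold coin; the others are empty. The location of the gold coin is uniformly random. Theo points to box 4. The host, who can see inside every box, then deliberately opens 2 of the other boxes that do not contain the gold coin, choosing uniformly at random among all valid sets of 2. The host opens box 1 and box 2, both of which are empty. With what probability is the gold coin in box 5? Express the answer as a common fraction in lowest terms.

Apply Bayes' rule, conditioning on where the gold coin actually is.
If it is in either of boxes 1 and 2 (prior 1/5 each): that box was opened and seen not to hold the prize — ruled out; weight (1/5)·0 = 0 each.
If it is in either of boxes 3 and 5 (prior 1/5 each): the host has 3 equally likely choices, so probability 1/3; weight (1/5)·(1/3) = 1/15 each.
If it is in box 4 (prior 1/5): the host has 6 equally likely choices, so probability 1/6; weight (1/5)·(1/6) = 1/30.
The weights sum to 1/6.
So P(the gold coin in box 5 | the host opened box 1 and box 2) = (1/15) / (1/6) = 2/5.

2/5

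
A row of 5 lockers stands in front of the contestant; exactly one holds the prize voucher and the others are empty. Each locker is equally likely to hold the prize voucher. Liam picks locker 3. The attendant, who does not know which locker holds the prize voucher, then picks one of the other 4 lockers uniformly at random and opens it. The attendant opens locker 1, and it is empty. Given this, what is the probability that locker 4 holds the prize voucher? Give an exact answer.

Apply Bayes' rule, conditioning on where the prize voucher actually is.
If it is in locker 1 (prior 1/5): the attendant opened locker 1, so this case is ruled out; weight (1/5)·0 = 0.
If it is in any of lockers 2, 3, 4, and 5 (prior 1/5 each): the attendant picks locker 1 with probability 1/4 regardless, and it is not the prize; weight (1/5)·(1/4) = 1/20 each.
The weights sum to 1/5.
So P(the prize voucher in locker 4 | the attendant opened locker 1) = (1/20) / (1/5) = 1/4.

1/4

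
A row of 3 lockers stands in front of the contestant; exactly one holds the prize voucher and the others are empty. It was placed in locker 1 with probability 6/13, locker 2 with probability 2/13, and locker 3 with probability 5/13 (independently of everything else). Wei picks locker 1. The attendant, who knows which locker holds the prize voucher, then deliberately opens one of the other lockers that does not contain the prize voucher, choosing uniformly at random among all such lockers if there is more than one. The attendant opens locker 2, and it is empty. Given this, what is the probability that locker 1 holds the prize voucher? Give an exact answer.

Condition on the true location of the prize voucher.
If it is in locker 1 (prior 6/13): the attendant has 2 equally likely choices, so probability 1/2; weight (6/13)·(1/2) = 3/13.
If it is in locker 2 (prior 2/13): the attendant opened locker 2, so this case is ruled out; weight (2/13)·0 = 0.
If it is in locker 3 (prior 5/13): the attendant has no choice, probability 1; weight (5/13)·1 = 5/13.
The weights sum to 8/13.
So P(the prize voucher in locker 1 | the attendant opened locker 2) = (3/13) / (8/13) = 3/8.

3/8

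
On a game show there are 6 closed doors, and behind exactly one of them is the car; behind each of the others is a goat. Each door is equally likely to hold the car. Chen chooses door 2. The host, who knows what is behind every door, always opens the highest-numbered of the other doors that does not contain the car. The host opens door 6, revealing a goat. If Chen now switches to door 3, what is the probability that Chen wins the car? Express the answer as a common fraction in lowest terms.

1/5

Condition on the true location of the car.
If it is behind any of doors 1, 2, 3, 4, and 5 (prior 1/6 each): door 6 is the highest-numbered option available, probability 1; weight (1/6)·1 = 1/6 each.
If it is behind door 6 (prior 1/6): the host opened door 6, so this case is ruled out; weight (1/6)·0 = 0.
The weights sum to 5/6.
So P(the car behind door 3 | the host opened door 6) = (1/6) / (5/6) = 1/5.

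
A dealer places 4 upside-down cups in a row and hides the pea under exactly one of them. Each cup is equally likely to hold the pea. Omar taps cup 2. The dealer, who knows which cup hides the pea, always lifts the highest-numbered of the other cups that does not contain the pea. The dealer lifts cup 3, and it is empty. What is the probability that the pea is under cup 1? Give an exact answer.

0

Apply Bayes' rule, conditioning on where the pea actually is.
If it is under either of cups 1 and 2 (prior 1/4 each): the dealer would have opened cup 4 instead, probability 0; weight (1/4)·0 = 0 each.
If it is under cup 3 (prior 1/4): the dealer opened cup 3, so this case is ruled out; weight (1/4)·0 = 0.
If it is under cup 4 (prior 1/4): cup 3 is the highest-numbered option available, probability 1; weight (1/4)·1 = 1/4.
The weights sum to 1/4.
So P(the pea under cup 1 | the dealer opened cup 3) = 0 / (1/4) = 0.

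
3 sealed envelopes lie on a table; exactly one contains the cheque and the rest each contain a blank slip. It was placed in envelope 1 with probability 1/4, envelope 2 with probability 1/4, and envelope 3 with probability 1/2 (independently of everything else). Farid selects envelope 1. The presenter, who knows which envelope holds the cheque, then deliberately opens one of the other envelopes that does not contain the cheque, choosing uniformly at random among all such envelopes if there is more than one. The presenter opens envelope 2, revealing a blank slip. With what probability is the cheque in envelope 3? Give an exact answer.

4/5

Apply Bayes' rule, conditioning on where the cheque actually is.
If it is in envelope 1 (prior 1/4): the presenter has 2 equally likely choices, so probability 1/2; weight (1/4)·(1/2) = 1/8.
If it is in envelope 2 (prior 1/4): the presenter opened envelope 2, so this case is ruled out; weight (1/4)·0 = 0.
If it is in envelope 3 (prior 1/2): the presenter has no choice, probability 1; weight (1/2)·1 = 1/2.
The weights sum to 5/8.
So P(the cheque in envelope 3 | the presenter opened envelope 2) = (1/2) / (5/8) = 4/5.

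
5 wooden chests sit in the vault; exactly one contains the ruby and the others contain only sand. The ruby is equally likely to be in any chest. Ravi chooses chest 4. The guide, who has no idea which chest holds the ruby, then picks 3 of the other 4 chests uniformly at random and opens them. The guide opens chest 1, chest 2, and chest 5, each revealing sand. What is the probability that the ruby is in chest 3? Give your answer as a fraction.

1/2

Consider each possible location of the ruby in turn.
If it is in any of chests 1, 2, and 5 (prior 1/5 each): that chest was opened and seen not to hold the prize — ruled out; weight (1/5)·0 = 0 each.
If it is in either of chests 3 and 4 (prior 1/5 each): the guide picks exactly this set with probability 1/4 regardless, and none is the prize; weight (1/5)·(1/4) = 1/20 each.
The weights sum to 1/10.
So P(the ruby in chest 3 | the guide opened chest 1, chest 2, and chest 5) = (1/20) / (1/10) = 1/2.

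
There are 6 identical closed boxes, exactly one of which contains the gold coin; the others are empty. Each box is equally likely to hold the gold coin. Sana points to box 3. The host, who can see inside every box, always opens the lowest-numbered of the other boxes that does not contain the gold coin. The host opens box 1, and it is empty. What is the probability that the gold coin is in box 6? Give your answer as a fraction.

1/5

Apply Bayes' rule, conditioning on where the gold coin actually is.
If it is in box 1 (prior 1/6): the host opened box 1, so this case is ruled out; weight (1/6)·0 = 0.
If it is in any of boxes 2, 3, 4, 5, and 6 (prior 1/6 each): box 1 is the lowest-numbered option available, probability 1; weight (1/6)·1 = 1/6 each.
The weights sum to 5/6.
So P(the gold coin in box 6 | the host opened box 1) = (1/6) / (5/6) = 1/5.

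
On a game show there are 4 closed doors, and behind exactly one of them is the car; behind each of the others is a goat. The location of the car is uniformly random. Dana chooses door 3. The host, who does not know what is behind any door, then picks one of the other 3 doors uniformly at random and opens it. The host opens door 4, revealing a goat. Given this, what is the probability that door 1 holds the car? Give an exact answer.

1/3

Apply Bayes' rule, conditioning on where the car actually is.
If it is behind any of doors 1, 2, and 3 (prior 1/4 each): the host picks door 4 with probability 1/3 regardless, and it is not the prize; weight (1/4)·(1/3) = 1/12 each.
If it is behind door 4 (prior 1/4): the host opened door 4, so this case is ruled out; weight (1/4)·0 = 0.
The weights sum to 1/4.
So P(the car behind door 1 | the host opened door 4) = (1/12) / (1/4) = 1/3.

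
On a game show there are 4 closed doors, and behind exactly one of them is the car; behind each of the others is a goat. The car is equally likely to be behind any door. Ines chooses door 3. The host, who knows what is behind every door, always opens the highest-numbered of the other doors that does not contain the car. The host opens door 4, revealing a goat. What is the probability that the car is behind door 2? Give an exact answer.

Consider each possible location of the car in turn.
If it is behind any of doors 1, 2, and 3 (prior 1/4 each): door 4 is the highest-numbered option available, probability 1; weight (1/4)·1 = 1/4 each.
If it is behind door 4 (prior 1/4): the host opened door 4, so this case is ruled out; weight (1/4)·0 = 0.
The weights sum to 3/4.
So P(the car behind door 2 | the host opened door 4) = (1/4) / (3/4) = 1/3.

1/3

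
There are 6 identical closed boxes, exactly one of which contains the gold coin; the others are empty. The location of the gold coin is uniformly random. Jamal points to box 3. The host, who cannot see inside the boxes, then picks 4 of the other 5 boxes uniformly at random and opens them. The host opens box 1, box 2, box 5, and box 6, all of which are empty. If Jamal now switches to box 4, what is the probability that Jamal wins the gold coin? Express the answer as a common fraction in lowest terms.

Condition on the true location of the gold coin.
If it is in any of boxes 1, 2, 5, and 6 (prior 1/6 each): that box was opened and seen not to hold the prize — ruled out; weight (1/6)·0 = 0 each.
If it is in either of boxes 3 and 4 (prior 1/6 each): the host picks exactly this set with probability 1/5 regardless, and none is the prize; weight (1/6)·(1/5) = 1/30 each.
The weights sum to 1/15.
So P(the gold coin in box 4 | the host opened box 1, box 2, box 5, and box 6) = (1/30) / (1/15) = 1/2.

1/2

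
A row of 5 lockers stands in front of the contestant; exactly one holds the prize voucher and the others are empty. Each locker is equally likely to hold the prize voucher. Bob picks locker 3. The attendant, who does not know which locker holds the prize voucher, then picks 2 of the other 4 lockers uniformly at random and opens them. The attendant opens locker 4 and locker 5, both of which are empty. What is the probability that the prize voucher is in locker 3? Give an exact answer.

1/3

Condition on the true location of the prize voucher.
If it is in any of lockers 1, 2, and 3 (prior 1/5 each): the attendant picks exactly this set with probability 1/6 regardless, and none is the prize; weight (1/5)·(1/6) = 1/30 each.
If it is in either of lockers 4 and 5 (prior 1/5 each): that locker was opened and seen not to hold the prize — ruled out; weight (1/5)·0 = 0 each.
The weights sum to 1/10.
So P(the prize voucher in locker 3 | the attendant opened locker 4 and locker 5) = (1/30) / (1/10) = 1/3.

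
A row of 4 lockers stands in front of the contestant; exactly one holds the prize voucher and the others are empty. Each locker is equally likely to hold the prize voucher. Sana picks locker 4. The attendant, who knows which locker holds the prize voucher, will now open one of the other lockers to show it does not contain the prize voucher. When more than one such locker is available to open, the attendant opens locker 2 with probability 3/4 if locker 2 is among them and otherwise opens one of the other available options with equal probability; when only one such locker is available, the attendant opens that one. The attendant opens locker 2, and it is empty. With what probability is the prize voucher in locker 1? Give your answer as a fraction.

Consider each possible location of the prize voucher in turn.
If it is in any of lockers 1, 3, and 4 (prior 1/4 each): locker 2 is available, opened with probability 3/4; weight (1/4)·(3/4) = 3/16 each.
If it is in locker 2 (prior 1/4): the attendant opened locker 2, so this case is ruled out; weight (1/4)·0 = 0.
The weights sum to 9/16.
So P(the prize voucher in locker 1 | the attendant opened locker 2) = (3/16) / (9/16) = 1/3.

1/3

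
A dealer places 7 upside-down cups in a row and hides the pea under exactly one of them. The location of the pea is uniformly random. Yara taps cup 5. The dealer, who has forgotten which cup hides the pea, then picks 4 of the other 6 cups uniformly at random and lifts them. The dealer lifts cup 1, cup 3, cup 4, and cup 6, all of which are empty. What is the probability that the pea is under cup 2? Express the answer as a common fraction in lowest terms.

1/3

Condition on the true location of the pea.
If it is under any of cups 1, 3, 4, and 6 (prior 1/7 each): that cup was opened and seen not to hold the prize — ruled out; weight (1/7)·0 = 0 each.
If it is under any of cups 2, 5, and 7 (prior 1/7 each): the dealer picks exactly this set with probability 1/15 regardless, and none is the prize; weight (1/7)·(1/15) = 1/105 each.
The weights sum to 1/35.
So P(the pea under cup 2 | the dealer opened cup 1, cup 3, cup 4, and cup 6) = (1/105) / (1/35) = 1/3.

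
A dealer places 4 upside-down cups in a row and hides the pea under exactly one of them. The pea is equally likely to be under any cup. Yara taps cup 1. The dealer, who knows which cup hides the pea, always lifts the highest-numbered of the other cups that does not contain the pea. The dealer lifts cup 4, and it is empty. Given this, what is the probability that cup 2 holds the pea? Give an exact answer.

1/3

Consider each possible location of the pea in turn.
If it is under any of cups 1, 2, and 3 (prior 1/4 each): cup 4 is the highest-numbered option available, probability 1; weight (1/4)·1 = 1/4 each.
If it is under cup 4 (prior 1/4): the dealer opened cup 4, so this case is ruled out; weight (1/4)·0 = 0.
The weights sum to 3/4.
So P(the pea under cup 2 | the dealer opened cup 4) = (1/4) / (3/4) = 1/3.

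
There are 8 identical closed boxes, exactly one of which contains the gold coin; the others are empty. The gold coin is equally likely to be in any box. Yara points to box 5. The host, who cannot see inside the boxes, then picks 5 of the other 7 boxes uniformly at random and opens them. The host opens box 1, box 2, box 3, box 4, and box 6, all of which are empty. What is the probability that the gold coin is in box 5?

1/3

Apply Bayes' rule, conditioning on where the gold coin actually is.
If it is in any of boxes 1, 2, 3, 4, and 6 (prior 1/8 each): that box was opened and seen not to hold the prize — ruled out; weight (1/8)·0 = 0 each.
If it is in any of boxes 5, 7, and 8 (prior 1/8 each): the host picks exactly this set with probability 1/21 regardless, and none is the prize; weight (1/8)·(1/21) = 1/168 each.
The weights sum to 1/56.
So P(the gold coin in box 5 | the host opened box 1, box 2, box 3, box 4, and box 6) = (1/168) / (1/56) = 1/3.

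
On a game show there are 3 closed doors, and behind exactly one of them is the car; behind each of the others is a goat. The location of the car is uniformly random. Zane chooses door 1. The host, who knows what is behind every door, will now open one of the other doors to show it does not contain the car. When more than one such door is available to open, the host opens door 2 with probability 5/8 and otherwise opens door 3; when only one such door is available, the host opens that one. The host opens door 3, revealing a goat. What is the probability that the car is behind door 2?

Consider each possible location of the car in turn.
If it is behind door 1 (prior 1/3): door 2 is available but not opened, probability 3/8; weight (1/3)·(3/8) = 1/8.
If it is behind door 2 (prior 1/3): only door 3 is available, probability 1; weight (1/3)·1 = 1/3.
If it is behind door 3 (prior 1/3): the host opened door 3, so this case is ruled out; weight (1/3)·0 = 0.
The weights sum to 11/24.
So P(the car behind door 2 | the host opened door 3) = (1/3) / (11/24) = 8/11.

8/11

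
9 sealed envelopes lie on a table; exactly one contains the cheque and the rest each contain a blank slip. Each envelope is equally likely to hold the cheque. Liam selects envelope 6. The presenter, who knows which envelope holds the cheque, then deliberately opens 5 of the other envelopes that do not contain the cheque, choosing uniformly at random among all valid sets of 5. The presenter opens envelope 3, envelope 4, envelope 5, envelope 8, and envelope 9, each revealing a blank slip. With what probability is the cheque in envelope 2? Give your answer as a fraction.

8/27

Consider each possible location of the cheque in turn.
If it is in any of envelopes 1, 2, and 7 (prior 1/9 each): the presenter has 21 equally likely choices, so probability 1/21; weight (1/9)·(1/21) = 1/189 each.
If it is in any of envelopes 3, 4, 5, 8, and 9 (prior 1/9 each): that envelope was opened and seen not to hold the prize — ruled out; weight (1/9)·0 = 0 each.
If it is in envelope 6 (prior 1/9): the presenter has 56 equally likely choices, so probability 1/56; weight (1/9)·(1/56) = 1/504.
The weights sum to 1/56.
So P(the cheque in envelope 2 | the presenter opened envelope 3, envelope 4, envelope 5, envelope 8, and envelope 9) = (1/189) / (1/56) = 8/27.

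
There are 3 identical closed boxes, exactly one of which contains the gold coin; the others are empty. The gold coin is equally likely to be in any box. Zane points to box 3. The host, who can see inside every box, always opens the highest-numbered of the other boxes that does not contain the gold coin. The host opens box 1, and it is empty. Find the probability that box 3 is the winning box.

Condition on the true location of the gold coin.
If it is in box 1 (prior 1/3): the host opened box 1, so this case is ruled out; weight (1/3)·0 = 0.
If it is in box 2 (prior 1/3): box 1 is the highest-numbered option available, probability 1; weight (1/3)·1 = 1/3.
If it is in box 3 (prior 1/3): the host would have opened box 2 instead, probability 0; weight (1/3)·0 = 0.
The weights sum to 1/3.
So P(the gold coin in box 3 | the host opened box 1) = 0 / (1/3) = 0.

0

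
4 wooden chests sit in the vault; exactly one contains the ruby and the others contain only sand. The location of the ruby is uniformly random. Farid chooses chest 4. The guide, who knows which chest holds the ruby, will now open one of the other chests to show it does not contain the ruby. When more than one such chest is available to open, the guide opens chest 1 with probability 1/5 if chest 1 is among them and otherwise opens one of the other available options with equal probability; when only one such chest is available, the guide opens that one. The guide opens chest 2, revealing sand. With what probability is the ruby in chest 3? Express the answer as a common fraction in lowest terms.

8/17

Condition on the true location of the ruby.
If it is in chest 1 (prior 1/4): chest 1 holds the prize so is unavailable; the guide chooses uniformly among the 2 others, probability 1/2; weight (1/4)·(1/2) = 1/8.
If it is in chest 2 (prior 1/4): the guide opened chest 2, so this case is ruled out; weight (1/4)·0 = 0.
If it is in chest 3 (prior 1/4): chest 1 is available but not opened, probability 4/5; weight (1/4)·(4/5) = 1/5.
If it is in chest 4 (prior 1/4): chest 1 is available but not opened; chest 2 gets probability (1 − 1/5)/2 = 2/5; weight (1/4)·(2/5) = 1/10.
The weights sum to 17/40.
So P(the ruby in chest 3 | the guide opened chest 2) = (1/5) / (17/40) = 8/17.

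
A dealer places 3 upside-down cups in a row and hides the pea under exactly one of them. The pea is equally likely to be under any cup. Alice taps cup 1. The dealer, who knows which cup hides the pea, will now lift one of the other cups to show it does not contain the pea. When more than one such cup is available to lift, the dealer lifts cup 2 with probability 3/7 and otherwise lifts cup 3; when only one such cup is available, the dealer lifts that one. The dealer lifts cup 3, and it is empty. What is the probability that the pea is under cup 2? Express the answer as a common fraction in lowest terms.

Consider each possible location of the pea in turn.
If it is under cup 1 (prior 1/3): cup 2 is available but not opened, probability 4/7; weight (1/3)·(4/7) = 4/21.
If it is under cup 2 (prior 1/3): only cup 3 is available, probability 1; weight (1/3)·1 = 1/3.
If it is under cup 3 (prior 1/3): the dealer opened cup 3, so this case is ruled out; weight (1/3)·0 = 0.
The weights sum to 11/21.
So P(the pea under cup 2 | the dealer opened cup 3) = (1/3) / (11/21) = 7/11.

7/11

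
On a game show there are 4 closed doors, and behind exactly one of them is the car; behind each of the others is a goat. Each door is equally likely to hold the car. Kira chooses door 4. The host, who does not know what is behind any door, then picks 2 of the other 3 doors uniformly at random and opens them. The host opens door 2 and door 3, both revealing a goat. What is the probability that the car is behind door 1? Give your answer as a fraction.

1/2

Condition on the true location of the car.
If it is behind either of doors 1 and 4 (prior 1/4 each): the host picks exactly this set with probability 1/3 regardless, and none is the prize; weight (1/4)·(1/3) = 1/12 each.
If it is behind either of doors 2 and 3 (prior 1/4 each): that door was opened and seen not to hold the prize — ruled out; weight (1/4)·0 = 0 each.
The weights sum to 1/6.
So P(the car behind door 1 | the host opened door 2 and door 3) = (1/12) / (1/6) = 1/2.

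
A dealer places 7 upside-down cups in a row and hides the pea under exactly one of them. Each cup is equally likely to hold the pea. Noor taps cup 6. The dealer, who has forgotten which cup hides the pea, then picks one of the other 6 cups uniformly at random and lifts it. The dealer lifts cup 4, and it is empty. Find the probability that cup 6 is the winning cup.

Because the dealer chose which cup to lift without knowing where the pea is, the choice is independent of the prize location. Learning that cup 4 does not hold the pea simply rules out that one location and leaves the remaining 6 cups still equally likely by symmetry.
So P(the pea under cup 6) = 1/6.

1/6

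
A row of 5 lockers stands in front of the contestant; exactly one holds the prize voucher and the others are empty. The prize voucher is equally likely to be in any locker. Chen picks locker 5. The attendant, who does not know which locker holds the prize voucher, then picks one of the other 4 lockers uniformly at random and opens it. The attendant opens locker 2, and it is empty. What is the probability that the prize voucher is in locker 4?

1/4

Condition on the true location of the prize voucher.
If it is in any of lockers 1, 3, 4, and 5 (prior 1/5 each): the attendant picks locker 2 with probability 1/4 regardless, and it is not the prize; weight (1/5)·(1/4) = 1/20 each.
If it is in locker 2 (prior 1/5): the attendant opened locker 2, so this case is ruled out; weight (1/5)·0 = 0.
The weights sum to 1/5.
So P(the prize voucher in locker 4 | the attendant opened locker 2) = (1/20) / (1/5) = 1/4.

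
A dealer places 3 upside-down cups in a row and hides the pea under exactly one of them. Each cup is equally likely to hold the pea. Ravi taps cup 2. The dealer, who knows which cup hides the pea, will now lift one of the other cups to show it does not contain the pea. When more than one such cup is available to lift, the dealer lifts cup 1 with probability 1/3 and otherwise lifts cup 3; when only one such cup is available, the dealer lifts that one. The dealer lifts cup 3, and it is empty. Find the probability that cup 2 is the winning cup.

2/5

Condition on the true location of the pea.
If it is under cup 1 (prior 1/3): only cup 3 is available, probability 1; weight (1/3)·1 = 1/3.
If it is under cup 2 (prior 1/3): cup 1 is available but not opened, probability 2/3; weight (1/3)·(2/3) = 2/9.
If it is under cup 3 (prior 1/3): the dealer opened cup 3, so this case is ruled out; weight (1/3)·0 = 0.
The weights sum to 5/9.
So P(the pea under cup 2 | the dealer opened cup 3) = (2/9) / (5/9) = 2/5.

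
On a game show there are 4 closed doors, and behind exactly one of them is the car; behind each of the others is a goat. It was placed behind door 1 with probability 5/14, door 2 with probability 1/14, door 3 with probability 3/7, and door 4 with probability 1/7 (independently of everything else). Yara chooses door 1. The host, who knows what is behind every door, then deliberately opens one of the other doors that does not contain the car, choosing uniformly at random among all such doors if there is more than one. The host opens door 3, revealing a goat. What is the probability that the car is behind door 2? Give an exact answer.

Apply Bayes' rule, conditioning on where the car actually is.
If it is behind door 1 (prior 5/14): the host has 3 equally likely choices, so probability 1/3; weight (5/14)·(1/3) = 5/42.
If it is behind door 2 (prior 1/14): the host has 2 equally likely choices, so probability 1/2; weight (1/14)·(1/2) = 1/28.
If it is behind door 3 (prior 3/7): the host opened door 3, so this case is ruled out; weight (3/7)·0 = 0.
If it is behind door 4 (prior 1/7): the host has 2 equally likely choices, so probability 1/2; weight (1/7)·(1/2) = 1/14.
The weights sum to 19/84.
So P(the car behind door 2 | the host opened door 3) = (1/28) / (19/84) = 3/19.

3/19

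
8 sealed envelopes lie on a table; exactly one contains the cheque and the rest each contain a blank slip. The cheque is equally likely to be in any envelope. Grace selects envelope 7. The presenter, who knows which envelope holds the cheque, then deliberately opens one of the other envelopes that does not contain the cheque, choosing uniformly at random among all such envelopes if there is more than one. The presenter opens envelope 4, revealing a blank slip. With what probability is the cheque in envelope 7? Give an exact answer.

1/8

Condition on the true location of the cheque.
If it is in any of envelopes 1, 2, 3, 5, 6, and 8 (prior 1/8 each): the presenter has 6 equally likely choices, so probability 1/6; weight (1/8)·(1/6) = 1/48 each.
If it is in envelope 4 (prior 1/8): the presenter opened envelope 4, so this case is ruled out; weight (1/8)·0 = 0.
If it is in envelope 7 (prior 1/8): the presenter has 7 equally likely choices, so probability 1/7; weight (1/8)·(1/7) = 1/56.
The weights sum to 1/7.
So P(the cheque in envelope 7 | the presenter opened envelope 4) = (1/56) / (1/7) = 1/8.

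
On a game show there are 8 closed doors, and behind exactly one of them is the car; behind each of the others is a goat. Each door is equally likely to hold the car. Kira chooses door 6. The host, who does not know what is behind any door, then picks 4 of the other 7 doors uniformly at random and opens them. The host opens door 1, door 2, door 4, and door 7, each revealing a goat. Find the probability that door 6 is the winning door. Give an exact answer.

Because the host chose which doors to open without knowing where the car is, the choice is independent of the prize location. Learning that none of the 4 opened doors holds the car simply rules out those 4 locations and leaves the remaining 4 doors still equally likely by symmetry.
So P(the car behind door 6) = 1/4.

1/4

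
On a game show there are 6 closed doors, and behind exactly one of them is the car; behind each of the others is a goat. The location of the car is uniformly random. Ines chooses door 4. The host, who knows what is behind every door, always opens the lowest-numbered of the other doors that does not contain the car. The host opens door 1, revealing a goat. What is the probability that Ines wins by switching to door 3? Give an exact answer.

1/5

Apply Bayes' rule, conditioning on where the car actually is.
If it is behind door 1 (prior 1/6): the host opened door 1, so this case is ruled out; weight (1/6)·0 = 0.
If it is behind any of doors 2, 3, 4, 5, and 6 (prior 1/6 each): door 1 is the lowest-numbered option available, probability 1; weight (1/6)·1 = 1/6 each.
The weights sum to 5/6.
So P(the car behind door 3 | the host opened door 1) = (1/6) / (5/6) = 1/5.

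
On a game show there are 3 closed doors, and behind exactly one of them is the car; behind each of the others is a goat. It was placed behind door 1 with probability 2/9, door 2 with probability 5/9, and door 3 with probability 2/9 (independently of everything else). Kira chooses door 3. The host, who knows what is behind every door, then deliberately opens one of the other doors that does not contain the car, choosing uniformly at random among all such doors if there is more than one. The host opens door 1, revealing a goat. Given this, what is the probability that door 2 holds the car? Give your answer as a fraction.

5/6

Consider each possible location of the car in turn.
If it is behind door 1 (prior 2/9): the host opened door 1, so this case is ruled out; weight (2/9)·0 = 0.
If it is behind door 2 (prior 5/9): the host has no choice, probability 1; weight (5/9)·1 = 5/9.
If it is behind door 3 (prior 2/9): the host has 2 equally likely choices, so probability 1/2; weight (2/9)·(1/2) = 1/9.
The weights sum to 2/3.
So P(the car behind door 2 | the host opened door 1) = (5/9) / (2/3) = 5/6.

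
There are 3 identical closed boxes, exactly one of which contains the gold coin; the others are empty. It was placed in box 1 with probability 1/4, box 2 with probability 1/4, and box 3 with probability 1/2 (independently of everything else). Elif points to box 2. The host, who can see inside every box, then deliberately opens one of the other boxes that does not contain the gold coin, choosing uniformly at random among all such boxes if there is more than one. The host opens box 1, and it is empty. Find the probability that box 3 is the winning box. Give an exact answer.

Consider each possible location of the gold coin in turn.
If it is in box 1 (prior 1/4): the host opened box 1, so this case is ruled out; weight (1/4)·0 = 0.
If it is in box 2 (prior 1/4): the host has 2 equally likely choices, so probability 1/2; weight (1/4)·(1/2) = 1/8.
If it is in box 3 (prior 1/2): the host has no choice, probability 1; weight (1/2)·1 = 1/2.
The weights sum to 5/8.
So P(the gold coin in box 3 | the host opened box 1) = (1/2) / (5/8) = 4/5.

4/5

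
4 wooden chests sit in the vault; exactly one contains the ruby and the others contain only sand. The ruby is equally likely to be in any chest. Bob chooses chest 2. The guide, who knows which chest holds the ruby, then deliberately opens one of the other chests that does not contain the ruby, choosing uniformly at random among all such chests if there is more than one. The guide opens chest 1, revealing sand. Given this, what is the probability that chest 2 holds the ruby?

Consider each possible location of the ruby in turn.
If it is in chest 1 (prior 1/4): the guide opened chest 1, so this case is ruled out; weight (1/4)·0 = 0.
If it is in chest 2 (prior 1/4): the guide has 3 equally likely choices, so probability 1/3; weight (1/4)·(1/3) = 1/12.
If it is in either of chests 3 and 4 (prior 1/4 each): the guide has 2 equally likely choices, so probability 1/2; weight (1/4)·(1/2) = 1/8 each.
The weights sum to 1/3.
So P(the ruby in chest 2 | the guide opened chest 1) = (1/12) / (1/3) = 1/4.

1/4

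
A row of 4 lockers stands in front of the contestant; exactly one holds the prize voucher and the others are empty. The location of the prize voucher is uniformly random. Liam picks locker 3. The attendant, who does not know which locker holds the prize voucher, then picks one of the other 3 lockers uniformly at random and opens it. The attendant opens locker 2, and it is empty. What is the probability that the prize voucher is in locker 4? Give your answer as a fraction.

Consider each possible location of the prize voucher in turn.
If it is in any of lockers 1, 3, and 4 (prior 1/4 each): the attendant picks locker 2 with probability 1/3 regardless, and it is not the prize; weight (1/4)·(1/3) = 1/12 each.
If it is in locker 2 (prior 1/4): the attendant opened locker 2, so this case is ruled out; weight (1/4)·0 = 0.
The weights sum to 1/4.
So P(the prize voucher in locker 4 | the attendant opened locker 2) = (1/12) / (1/4) = 1/3.

1/3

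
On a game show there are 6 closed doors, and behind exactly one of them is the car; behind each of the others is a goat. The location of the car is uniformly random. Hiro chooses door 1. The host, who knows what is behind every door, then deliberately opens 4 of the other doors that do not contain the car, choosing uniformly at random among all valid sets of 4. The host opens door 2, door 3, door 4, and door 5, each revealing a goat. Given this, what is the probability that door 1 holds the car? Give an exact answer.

1/6

Consider each possible location of the car in turn.
If it is behind door 1 (prior 1/6): the host has 5 equally likely choices, so probability 1/5; weight (1/6)·(1/5) = 1/30.
If it is behind any of doors 2, 3, 4, and 5 (prior 1/6 each): that door was opened and seen not to hold the prize — ruled out; weight (1/6)·0 = 0 each.
If it is behind door 6 (prior 1/6): the host has no choice, probability 1; weight (1/6)·1 = 1/6.
The weights sum to 1/5.
So P(the car behind door 1 | the host opened door 2, door 3, door 4, and door 5) = (1/30) / (1/5) = 1/6.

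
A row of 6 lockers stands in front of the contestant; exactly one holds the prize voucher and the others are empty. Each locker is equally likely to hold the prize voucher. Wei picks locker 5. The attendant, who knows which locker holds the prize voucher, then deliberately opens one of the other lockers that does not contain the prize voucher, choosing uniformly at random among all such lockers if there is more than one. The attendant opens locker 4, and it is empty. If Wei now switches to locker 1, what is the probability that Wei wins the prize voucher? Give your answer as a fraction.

Apply Bayes' rule, conditioning on where the prize voucher actually is.
If it is in any of lockers 1, 2, 3, and 6 (prior 1/6 each): the attendant has 4 equally likely choices, so probability 1/4; weight (1/6)·(1/4) = 1/24 each.
If it is in locker 4 (prior 1/6): the attendant opened locker 4, so this case is ruled out; weight (1/6)·0 = 0.
If it is in locker 5 (prior 1/6): the attendant has 5 equally likely choices, so probability 1/5; weight (1/6)·(1/5) = 1/30.
The weights sum to 1/5.
So P(the prize voucher in locker 1 | the attendant opened locker 4) = (1/24) / (1/5) = 5/24.

5/24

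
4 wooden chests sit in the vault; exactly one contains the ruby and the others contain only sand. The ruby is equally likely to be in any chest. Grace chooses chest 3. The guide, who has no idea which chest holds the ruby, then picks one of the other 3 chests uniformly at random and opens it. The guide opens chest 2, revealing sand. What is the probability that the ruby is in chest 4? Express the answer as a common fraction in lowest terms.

1/3

Condition on the true location of the ruby.
If it is in any of chests 1, 3, and 4 (prior 1/4 each): the guide picks chest 2 with probability 1/3 regardless, and it is not the prize; weight (1/4)·(1/3) = 1/12 each.
If it is in chest 2 (prior 1/4): the guide opened chest 2, so this case is ruled out; weight (1/4)·0 = 0.
The weights sum to 1/4.
So P(the ruby in chest 4 | the guide opened chest 2) = (1/12) / (1/4) = 1/3.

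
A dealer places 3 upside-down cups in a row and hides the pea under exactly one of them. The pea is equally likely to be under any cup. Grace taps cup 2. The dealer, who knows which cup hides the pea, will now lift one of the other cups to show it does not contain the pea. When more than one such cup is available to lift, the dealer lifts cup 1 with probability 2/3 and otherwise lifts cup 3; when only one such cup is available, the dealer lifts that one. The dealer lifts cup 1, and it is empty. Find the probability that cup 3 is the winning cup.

Condition on the true location of the pea.
If it is under cup 1 (prior 1/3): the dealer opened cup 1, so this case is ruled out; weight (1/3)·0 = 0.
If it is under cup 2 (prior 1/3): cup 1 is available, opened with probability 2/3; weight (1/3)·(2/3) = 2/9.
If it is under cup 3 (prior 1/3): only cup 1 is available, probability 1; weight (1/3)·1 = 1/3.
The weights sum to 5/9.
So P(the pea under cup 3 | the dealer opened cup 1) = (1/3) / (5/9) = 3/5.

3/5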